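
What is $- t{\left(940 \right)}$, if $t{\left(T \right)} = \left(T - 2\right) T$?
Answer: $-881720$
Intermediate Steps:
$t{\left(T \right)} = T \left(-2 + T\right)$ ($t{\left(T \right)} = \left(T - 2\right) T = \left(-2 + T\right) T = T \left(-2 + T\right)$)
$- t{\left(940 \right)} = - 940 \left(-2 + 940\right) = - 940 \cdot 938 = \left(-1\right) 881720 = -881720$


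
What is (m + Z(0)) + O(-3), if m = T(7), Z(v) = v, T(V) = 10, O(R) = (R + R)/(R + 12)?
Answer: 28/3 ≈ 9.3333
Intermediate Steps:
O(R) = 2*R/(12 + R) (O(R) = (2*R)/(12 + R) = 2*R/(12 + R))
m = 10
(m + Z(0)) + O(-3) = (10 + 0) + 2*(-3)/(12 - 3) = 10 + 2*(-3)/9 = 10 + 2*(-3)*(⅑) = 10 - ⅔ = 28/3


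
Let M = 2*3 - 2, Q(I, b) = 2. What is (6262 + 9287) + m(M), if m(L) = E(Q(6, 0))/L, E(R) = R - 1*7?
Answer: 62191/4 ≈ 15548.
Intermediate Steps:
E(R) = -7 + R (E(R) = R - 7 = -7 + R)
M = 4 (M = 6 - 2 = 4)
m(L) = -5/L (m(L) = (-7 + 2)/L = -5/L)
(6262 + 9287) + m(M) = (6262 + 9287) - 5/4 = 15549 - 5*¼ = 15549 - 5/4 = 62191/4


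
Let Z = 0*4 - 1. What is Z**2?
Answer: 1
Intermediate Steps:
Z = -1 (Z = 0 - 1 = -1)
Z**2 = (-1)**2 = 1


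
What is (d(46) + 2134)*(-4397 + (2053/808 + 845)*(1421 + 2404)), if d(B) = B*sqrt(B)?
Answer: 2791119364583/404 + 60164709827*sqrt(46)/404 ≈ 7.9188e+9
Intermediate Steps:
d(B) = B**(3/2)
(d(46) + 2134)*(-4397 + (2053/808 + 845)*(1421 + 2404)) = (46**(3/2) + 2134)*(-4397 + (2053/808 + 845)*(1421 + 2404)) = (46*sqrt(46) + 2134)*(-4397 + (2053*(1/808) + 845)*3825) = (2134 + 46*sqrt(46))*(-4397 + (2053/808 + 845)*3825) = (2134 + 46*sqrt(46))*(-4397 + (684813/808)*3825) = (2134 + 46*sqrt(46))*(-4397 + 2619409725/808) = (2134 + 46*sqrt(46))*(2615856949/808) = 2791119364583/404 + 60164709827*sqrt(46)/404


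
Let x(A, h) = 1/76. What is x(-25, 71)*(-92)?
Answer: -23/19 ≈ -1.2105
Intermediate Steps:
x(A, h) = 1/76
x(-25, 71)*(-92) = (1/76)*(-92) = -23/19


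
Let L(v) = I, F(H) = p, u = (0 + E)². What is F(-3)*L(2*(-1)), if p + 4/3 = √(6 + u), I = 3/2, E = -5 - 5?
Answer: -2 + 3*√106/2 ≈ 13.443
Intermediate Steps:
E = -10
u = 100 (u = (0 - 10)² = (-10)² = 100)
I = 3/2 (I = 3*(½) = 3/2 ≈ 1.5000)
p = -4/3 + √106 (p = -4/3 + √(6 + 100) = -4/3 + √106 ≈ 8.9623)
F(H) = -4/3 + √106
L(v) = 3/2
F(-3)*L(2*(-1)) = (-4/3 + √106)*(3/2) = -2 + 3*√106/2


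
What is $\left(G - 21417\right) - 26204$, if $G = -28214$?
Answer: $-75835$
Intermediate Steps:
$\left(G - 21417\right) - 26204 = \left(-28214 - 21417\right) - 26204 = -49631 - 26204 = -75835$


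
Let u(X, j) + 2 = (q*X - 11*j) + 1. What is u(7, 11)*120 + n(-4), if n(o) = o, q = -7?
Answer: -20524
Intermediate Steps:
u(X, j) = -1 - 11*j - 7*X (u(X, j) = -2 + ((-7*X - 11*j) + 1) = -2 + ((-11*j - 7*X) + 1) = -2 + (1 - 11*j - 7*X) = -1 - 11*j - 7*X)
u(7, 11)*120 + n(-4) = (-1 - 11*11 - 7*7)*120 - 4 = (-1 - 121 - 49)*120 - 4 = -171*120 - 4 = -20520 - 4 = -20524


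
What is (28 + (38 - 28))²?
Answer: 1444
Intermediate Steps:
(28 + (38 - 28))² = (28 + 10)² = 38² = 1444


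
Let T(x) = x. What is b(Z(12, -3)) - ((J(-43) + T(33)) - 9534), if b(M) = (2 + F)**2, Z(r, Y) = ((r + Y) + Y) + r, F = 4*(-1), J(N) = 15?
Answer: 9490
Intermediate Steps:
F = -4
Z(r, Y) = 2*Y + 2*r (Z(r, Y) = ((Y + r) + Y) + r = (r + 2*Y) + r = 2*Y + 2*r)
b(M) = 4 (b(M) = (2 - 4)**2 = (-2)**2 = 4)
b(Z(12, -3)) - ((J(-43) + T(33)) - 9534) = 4 - ((15 + 33) - 9534) = 4 - (48 - 9534) = 4 - 1*(-9486) = 4 + 9486 = 9490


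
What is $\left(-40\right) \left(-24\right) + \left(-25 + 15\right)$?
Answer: $950$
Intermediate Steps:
$\left(-40\right) \left(-24\right) + \left(-25 + 15\right) = 960 - 10 = 950$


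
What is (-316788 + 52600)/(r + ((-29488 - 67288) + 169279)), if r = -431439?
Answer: 66047/89734 ≈ 0.73603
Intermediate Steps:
(-316788 + 52600)/(r + ((-29488 - 67288) + 169279)) = (-316788 + 52600)/(-431439 + ((-29488 - 67288) + 169279)) = -264188/(-431439 + (-96776 + 169279)) = -264188/(-431439 + 72503) = -264188/(-358936) = -264188*(-1/358936) = 66047/89734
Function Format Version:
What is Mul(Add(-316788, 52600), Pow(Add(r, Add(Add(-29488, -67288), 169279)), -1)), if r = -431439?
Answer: Rational(66047, 89734) ≈ 0.73603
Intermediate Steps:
Mul(Add(-316788, 52600), Pow(Add(r, Add(Add(-29488, -67288), 169279)), -1)) = Mul(Add(-316788, 52600), Pow(Add(-431439, Add(Add(-29488, -67288), 169279)), -1)) = Mul(-264188, Pow(Add(-431439, Add(-96776, 169279)), -1)) = Mul(-264188, Pow(Add(-431439, 72503), -1)) = Mul(-264188, Pow(-358936, -1)) = Mul(-264188, Rational(-1, 358936)) = Rational(66047, 89734)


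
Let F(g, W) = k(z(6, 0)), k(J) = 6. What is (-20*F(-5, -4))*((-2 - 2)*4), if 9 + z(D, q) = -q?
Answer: 1920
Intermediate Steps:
z(D, q) = -9 - q
F(g, W) = 6
(-20*F(-5, -4))*((-2 - 2)*4) = (-20*6)*((-2 - 2)*4) = -(-480)*4 = -120*(-16) = 1920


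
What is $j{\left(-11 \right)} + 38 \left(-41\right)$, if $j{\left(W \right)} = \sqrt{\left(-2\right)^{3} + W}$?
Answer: $-1558 + i \sqrt{19} \approx -1558.0 + 4.3589 i$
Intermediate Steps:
$j{\left(W \right)} = \sqrt{-8 + W}$
$j{\left(-11 \right)} + 38 \left(-41\right) = \sqrt{-8 - 11} + 38 \left(-41\right) = \sqrt{-19} - 1558 = i \sqrt{19} - 1558 = -1558 + i \sqrt{19}$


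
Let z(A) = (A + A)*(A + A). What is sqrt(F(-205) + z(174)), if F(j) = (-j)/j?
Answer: sqrt(121103) ≈ 348.00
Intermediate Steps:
z(A) = 4*A**2 (z(A) = (2*A)*(2*A) = 4*A**2)
F(j) = -1
sqrt(F(-205) + z(174)) = sqrt(-1 + 4*174**2) = sqrt(-1 + 4*30276) = sqrt(-1 + 121104) = sqrt(121103)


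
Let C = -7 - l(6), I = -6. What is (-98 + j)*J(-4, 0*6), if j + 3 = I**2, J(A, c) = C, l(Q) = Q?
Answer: 845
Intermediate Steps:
C = -13 (C = -7 - 1*6 = -7 - 6 = -13)
J(A, c) = -13
j = 33 (j = -3 + (-6)**2 = -3 + 36 = 33)
(-98 + j)*J(-4, 0*6) = (-98 + 33)*(-13) = -65*(-13) = 845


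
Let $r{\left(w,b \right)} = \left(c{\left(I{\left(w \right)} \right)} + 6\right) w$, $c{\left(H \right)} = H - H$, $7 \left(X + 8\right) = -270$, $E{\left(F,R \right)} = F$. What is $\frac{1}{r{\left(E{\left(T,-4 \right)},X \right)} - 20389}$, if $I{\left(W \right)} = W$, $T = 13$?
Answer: $- \frac{1}{20311} \approx -4.9234 \cdot 10^{-5}$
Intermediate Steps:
$X = - \frac{326}{7}$ ($X = -8 + \frac{1}{7} \left(-270\right) = -8 - \frac{270}{7} = - \frac{326}{7} \approx -46.571$)
$c{\left(H \right)} = 0$
$r{\left(w,b \right)} = 6 w$ ($r{\left(w,b \right)} = \left(0 + 6\right) w = 6 w$)
$\frac{1}{r{\left(E{\left(T,-4 \right)},X \right)} - 20389} = \frac{1}{6 \cdot 13 - 20389} = \frac{1}{78 - 20389} = \frac{1}{-20311} = - \frac{1}{20311}$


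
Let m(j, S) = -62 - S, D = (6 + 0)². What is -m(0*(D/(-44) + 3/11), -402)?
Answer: -340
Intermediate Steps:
D = 36 (D = 6² = 36)
-m(0*(D/(-44) + 3/11), -402) = -(-62 - 1*(-402)) = -(-62 + 402) = -1*340 = -340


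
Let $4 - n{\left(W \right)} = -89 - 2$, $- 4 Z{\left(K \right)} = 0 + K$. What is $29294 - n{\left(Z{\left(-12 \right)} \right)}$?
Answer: $29199$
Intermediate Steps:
$Z{\left(K \right)} = - \frac{K}{4}$ ($Z{\left(K \right)} = - \frac{0 + K}{4} = - \frac{K}{4}$)
$n{\left(W \right)} = 95$ ($n{\left(W \right)} = 4 - \left(-89 - 2\right) = 4 - -91 = 4 + 91 = 95$)
$29294 - n{\left(Z{\left(-12 \right)} \right)} = 29294 - 95 = 29199$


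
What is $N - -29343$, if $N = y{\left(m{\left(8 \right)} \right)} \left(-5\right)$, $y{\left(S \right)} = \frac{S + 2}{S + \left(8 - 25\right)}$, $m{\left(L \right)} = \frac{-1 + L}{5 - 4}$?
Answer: $\frac{58695}{2} \approx 29348.0$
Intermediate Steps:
$m{\left(L \right)} = -1 + L$ ($m{\left(L \right)} = \frac{-1 + L}{1} = \left(-1 + L\right) 1 = -1 + L$)
$y{\left(S \right)} = \frac{2 + S}{-17 + S}$ ($y{\left(S \right)} = \frac{2 + S}{S + \left(8 - 25\right)} = \frac{2 + S}{S - 17} = \frac{2 + S}{-17 + S}$)
$N = \frac{9}{2}$ ($N = \frac{2 + \left(-1 + 8\right)}{-17 + \left(-1 + 8\right)} \left(-5\right) = \frac{2 + 7}{-17 + 7} \left(-5\right) = \frac{1}{-10} \cdot 9 \left(-5\right) = \left(- \frac{1}{10}\right) 9 \left(-5\right) = \left(- \frac{9}{10}\right) \left(-5\right) = \frac{9}{2} \approx 4.5$)
$N - -29343 = \frac{9}{2} - -29343 = \frac{9}{2} + 29343 = \frac{58695}{2}$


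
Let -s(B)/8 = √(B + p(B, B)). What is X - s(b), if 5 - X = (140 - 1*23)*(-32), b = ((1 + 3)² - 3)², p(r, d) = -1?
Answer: 3749 + 16*√42 ≈ 3852.7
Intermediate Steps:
b = 169 (b = (4² - 3)² = (16 - 3)² = 13² = 169)
X = 3749 (X = 5 - (140 - 1*23)*(-32) = 5 - (140 - 23)*(-32) = 5 - 117*(-32) = 5 - 1*(-3744) = 5 + 3744 = 3749)
s(B) = -8*√(-1 + B) (s(B) = -8*√(B - 1) = -8*√(-1 + B))
X - s(b) = 3749 - (-8)*√(-1 + 169) = 3749 - (-8)*√168 = 3749 - (-8)*2*√42 = 3749 - (-16)*√42 = 3749 + 16*√42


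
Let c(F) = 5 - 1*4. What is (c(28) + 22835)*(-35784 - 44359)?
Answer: -1830145548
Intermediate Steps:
c(F) = 1 (c(F) = 5 - 4 = 1)
(c(28) + 22835)*(-35784 - 44359) = (1 + 22835)*(-35784 - 44359) = 22836*(-80143) = -1830145548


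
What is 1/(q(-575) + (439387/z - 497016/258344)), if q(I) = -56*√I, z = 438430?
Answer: -184753673925678017810/361460974813980764312975961 + 56127454119865968028000*I*√23/361460974813980764312975961 ≈ -5.1113e-7 + 0.00074469*I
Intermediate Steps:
1/(q(-575) + (439387/z - 497016/258344)) = 1/(-280*I*√23 + (439387/438430 - 497016/258344)) = 1/(-280*I*√23 + (439387*(1/438430) - 497016*1/258344)) = 1/(-280*I*√23 + (439387/438430 - 62127/32293)) = 1/(-280*I*√23 - 13049216219/14158219990) = 1/(-13049216219/14158219990 - 280*I*√23)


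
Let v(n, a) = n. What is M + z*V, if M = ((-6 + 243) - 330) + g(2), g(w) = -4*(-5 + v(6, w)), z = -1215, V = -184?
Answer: 223463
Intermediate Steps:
g(w) = -4 (g(w) = -4*(-5 + 6) = -4*1 = -4)
M = -97 (M = ((-6 + 243) - 330) - 4 = (237 - 330) - 4 = -93 - 4 = -97)
M + z*V = -97 - 1215*(-184) = -97 + 223560 = 223463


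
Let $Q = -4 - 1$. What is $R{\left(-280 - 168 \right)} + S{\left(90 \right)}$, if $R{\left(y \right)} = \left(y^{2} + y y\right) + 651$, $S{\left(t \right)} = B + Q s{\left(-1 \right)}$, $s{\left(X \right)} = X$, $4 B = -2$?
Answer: $\frac{804127}{2} \approx 4.0206 \cdot 10^{5}$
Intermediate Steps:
$B = - \frac{1}{2}$ ($B = \frac{1}{4} \left(-2\right) = - \frac{1}{2} \approx -0.5$)
$Q = -5$
$S{\left(t \right)} = \frac{9}{2}$ ($S{\left(t \right)} = - \frac{1}{2} - -5 = - \frac{1}{2} + 5 = \frac{9}{2}$)
$R{\left(y \right)} = 651 + 2 y^{2}$ ($R{\left(y \right)} = \left(y^{2} + y^{2}\right) + 651 = 2 y^{2} + 651 = 651 + 2 y^{2}$)
$R{\left(-280 - 168 \right)} + S{\left(90 \right)} = \left(651 + 2 \left(-280 - 168\right)^{2}\right) + \frac{9}{2} = \left(651 + 2 \left(-448\right)^{2}\right) + \frac{9}{2} = \left(651 + 2 \cdot 200704\right) + \frac{9}{2} = \left(651 + 401408\right) + \frac{9}{2} = 402059 + \frac{9}{2} = \frac{804127}{2}$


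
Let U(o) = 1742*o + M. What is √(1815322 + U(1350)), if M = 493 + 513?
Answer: 2*√1042007 ≈ 2041.6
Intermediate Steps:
M = 1006
U(o) = 1006 + 1742*o (U(o) = 1742*o + 1006 = 1006 + 1742*o)
√(1815322 + U(1350)) = √(1815322 + (1006 + 1742*1350)) = √(1815322 + (1006 + 2351700)) = √(1815322 + 2352706) = √4168028 = 2*√1042007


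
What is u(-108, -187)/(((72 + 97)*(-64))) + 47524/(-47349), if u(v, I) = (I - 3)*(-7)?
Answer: -288496877/256063392 ≈ -1.1267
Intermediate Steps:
u(v, I) = 21 - 7*I (u(v, I) = (-3 + I)*(-7) = 21 - 7*I)
u(-108, -187)/(((72 + 97)*(-64))) + 47524/(-47349) = (21 - 7*(-187))/(((72 + 97)*(-64))) + 47524/(-47349) = (21 + 1309)/((169*(-64))) + 47524*(-1/47349) = 1330/(-10816) - 47524/47349 = 1330*(-1/10816) - 47524/47349 = -665/5408 - 47524/47349 = -288496877/256063392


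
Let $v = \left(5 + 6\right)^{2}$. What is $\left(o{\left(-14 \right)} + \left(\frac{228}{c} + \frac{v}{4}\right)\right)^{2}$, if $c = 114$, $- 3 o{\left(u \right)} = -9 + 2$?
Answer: $\frac{172225}{144} \approx 1196.0$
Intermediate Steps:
$o{\left(u \right)} = \frac{7}{3}$ ($o{\left(u \right)} = - \frac{-9 + 2}{3} = \left(- \frac{1}{3}\right) \left(-7\right) = \frac{7}{3}$)
$v = 121$ ($v = 11^{2} = 121$)
$\left(o{\left(-14 \right)} + \left(\frac{228}{c} + \frac{v}{4}\right)\right)^{2} = \left(\frac{7}{3} + \left(\frac{228}{114} + \frac{121}{4}\right)\right)^{2} = \left(\frac{7}{3} + \left(228 \cdot \frac{1}{114} + 121 \cdot \frac{1}{4}\right)\right)^{2} = \left(\frac{7}{3} + \left(2 + \frac{121}{4}\right)\right)^{2} = \left(\frac{7}{3} + \frac{129}{4}\right)^{2} = \left(\frac{415}{12}\right)^{2} = \frac{172225}{144}$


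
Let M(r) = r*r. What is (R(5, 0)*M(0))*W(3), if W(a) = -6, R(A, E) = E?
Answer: 0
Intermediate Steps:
M(r) = r²
(R(5, 0)*M(0))*W(3) = (0*0²)*(-6) = (0*0)*(-6) = 0*(-6) = 0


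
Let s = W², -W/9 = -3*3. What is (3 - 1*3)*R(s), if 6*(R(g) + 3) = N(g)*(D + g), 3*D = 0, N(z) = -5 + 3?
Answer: 0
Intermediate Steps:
N(z) = -2
W = 81 (W = -(-27)*3 = -9*(-9) = 81)
D = 0 (D = (⅓)*0 = 0)
s = 6561 (s = 81² = 6561)
R(g) = -3 - g/3 (R(g) = -3 + (-2*(0 + g))/6 = -3 + (-2*g)/6 = -3 - g/3)
(3 - 1*3)*R(s) = (3 - 1*3)*(-3 - ⅓*6561) = (3 - 3)*(-3 - 2187) = 0*(-2190) = 0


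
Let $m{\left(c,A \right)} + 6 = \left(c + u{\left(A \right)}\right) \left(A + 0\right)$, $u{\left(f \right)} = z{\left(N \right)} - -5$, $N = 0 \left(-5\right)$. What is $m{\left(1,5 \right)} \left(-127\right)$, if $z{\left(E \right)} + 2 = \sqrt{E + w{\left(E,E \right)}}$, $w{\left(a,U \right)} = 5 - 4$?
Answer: $-2413$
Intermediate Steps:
$w{\left(a,U \right)} = 1$
$N = 0$
$z{\left(E \right)} = -2 + \sqrt{1 + E}$ ($z{\left(E \right)} = -2 + \sqrt{E + 1} = -2 + \sqrt{1 + E}$)
$u{\left(f \right)} = 4$ ($u{\left(f \right)} = \left(-2 + \sqrt{1 + 0}\right) - -5 = \left(-2 + \sqrt{1}\right) + 5 = \left(-2 + 1\right) + 5 = -1 + 5 = 4$)
$m{\left(c,A \right)} = -6 + A \left(4 + c\right)$ ($m{\left(c,A \right)} = -6 + \left(c + 4\right) \left(A + 0\right) = -6 + \left(4 + c\right) A = -6 + A \left(4 + c\right)$)
$m{\left(1,5 \right)} \left(-127\right) = \left(-6 + 4 \cdot 5 + 5 \cdot 1\right) \left(-127\right) = \left(-6 + 20 + 5\right) \left(-127\right) = 19 \left(-127\right) = -2413$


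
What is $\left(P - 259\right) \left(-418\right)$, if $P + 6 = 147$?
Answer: $49324$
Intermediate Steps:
$P = 141$ ($P = -6 + 147 = 141$)
$\left(P - 259\right) \left(-418\right) = \left(141 - 259\right) \left(-418\right) = \left(-118\right) \left(-418\right) = 49324$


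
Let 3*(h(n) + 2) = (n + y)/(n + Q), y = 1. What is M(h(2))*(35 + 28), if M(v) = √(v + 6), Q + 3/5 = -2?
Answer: 21*√21 ≈ 96.234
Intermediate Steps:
Q = -13/5 (Q = -⅗ - 2 = -13/5 ≈ -2.6000)
h(n) = -2 + (1 + n)/(3*(-13/5 + n)) (h(n) = -2 + ((n + 1)/(n - 13/5))/3 = -2 + ((1 + n)/(-13/5 + n))/3 = -2 + (1 + n)/(3*(-13/5 + n)))
M(v) = √(6 + v)
M(h(2))*(35 + 28) = √(6 + (83 - 25*2)/(3*(-13 + 5*2)))*(35 + 28) = √(6 + (83 - 50)/(3*(-13 + 10)))*63 = √(6 + (⅓)*33/(-3))*63 = √(6 + (⅓)*(-⅓)*33)*63 = √(6 - 11/3)*63 = √(7/3)*63 = (√21/3)*63 = 21*√21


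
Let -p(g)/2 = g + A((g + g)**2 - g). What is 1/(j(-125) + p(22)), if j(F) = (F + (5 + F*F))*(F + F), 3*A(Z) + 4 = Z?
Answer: -3/11632702 ≈ -2.5789e-7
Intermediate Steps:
A(Z) = -4/3 + Z/3
p(g) = 8/3 - 8*g**2/3 - 4*g/3 (p(g) = -2*(g + (-4/3 + ((g + g)**2 - g)/3)) = -2*(g + (-4/3 + ((2*g)**2 - g)/3)) = -2*(g + (-4/3 + (4*g**2 - g)/3)) = -2*(g + (-4/3 + (-g + 4*g**2)/3)) = -2*(g + (-4/3 + (-g/3 + 4*g**2/3))) = -2*(g + (-4/3 - g/3 + 4*g**2/3)) = -2*(-4/3 + 2*g/3 + 4*g**2/3) = 8/3 - 8*g**2/3 - 4*g/3)
j(F) = 2*F*(5 + F + F**2) (j(F) = (F + (5 + F**2))*(2*F) = (5 + F + F**2)*(2*F) = 2*F*(5 + F + F**2))
1/(j(-125) + p(22)) = 1/(2*(-125)*(5 - 125 + (-125)**2) + (8/3 - 8/3*22**2 - 4/3*22)) = 1/(2*(-125)*(5 - 125 + 15625) + (8/3 - 8/3*484 - 88/3)) = 1/(2*(-125)*15505 + (8/3 - 3872/3 - 88/3)) = 1/(-3876250 - 3952/3) = 1/(-11632702/3) = -3/11632702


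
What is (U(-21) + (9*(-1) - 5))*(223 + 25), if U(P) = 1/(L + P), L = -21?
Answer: -73036/21 ≈ -3477.9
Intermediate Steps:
U(P) = 1/(-21 + P)
(U(-21) + (9*(-1) - 5))*(223 + 25) = (1/(-21 - 21) + (9*(-1) - 5))*(223 + 25) = (1/(-42) + (-9 - 5))*248 = (-1/42 - 14)*248 = -589/42*248 = -73036/21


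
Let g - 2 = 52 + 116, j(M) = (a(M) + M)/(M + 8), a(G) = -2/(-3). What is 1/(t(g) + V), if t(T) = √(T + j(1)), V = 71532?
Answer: 1931364/138154325053 - 3*√13785/138154325053 ≈ 1.3977e-5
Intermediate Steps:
a(G) = ⅔ (a(G) = -2*(-⅓) = ⅔)
j(M) = (⅔ + M)/(8 + M) (j(M) = (⅔ + M)/(M + 8) = (⅔ + M)/(8 + M))
g = 170 (g = 2 + (52 + 116) = 2 + 168 = 170)
t(T) = √(5/27 + T) (t(T) = √(T + (⅔ + 1)/(8 + 1)) = √(T + (5/3)/9) = √(T + (⅑)*(5/3)) = √(T + 5/27) = √(5/27 + T))
1/(t(g) + V) = 1/(√(15 + 81*170)/9 + 71532) = 1/(√(15 + 13770)/9 + 71532) = 1/(√13785/9 + 71532) = 1/(71532 + √13785/9)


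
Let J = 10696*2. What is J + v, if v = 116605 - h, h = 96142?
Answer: 41855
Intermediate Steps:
v = 20463 (v = 116605 - 1*96142 = 116605 - 96142 = 20463)
J = 21392
J + v = 21392 + 20463 = 41855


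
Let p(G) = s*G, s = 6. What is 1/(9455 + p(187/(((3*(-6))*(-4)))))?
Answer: 12/113647 ≈ 0.00010559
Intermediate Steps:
p(G) = 6*G
1/(9455 + p(187/(((3*(-6))*(-4))))) = 1/(9455 + 6*(187/(((3*(-6))*(-4))))) = 1/(9455 + 6*(187/((-18*(-4))))) = 1/(9455 + 6*(187/72)) = 1/(9455 + 187/12) = 1/(113647/12) = 12/113647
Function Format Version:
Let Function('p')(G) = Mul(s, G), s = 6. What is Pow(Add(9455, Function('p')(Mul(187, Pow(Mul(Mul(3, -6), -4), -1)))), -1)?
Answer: Rational(12, 113647) ≈ 0.00010559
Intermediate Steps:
Function('p')(G) = Mul(6, G)
Pow(Add(9455, Function('p')(Mul(187, Pow(Mul(Mul(3, -6), -4), -1)))), -1) = Pow(Add(9455, Mul(6, Mul(187, Pow(Mul(Mul(3, -6), -4), -1)))), -1) = Pow(Add(9455, Mul(6, Mul(187, Pow(Mul(-18, -4), -1)))), -1) = Pow(Add(9455, Mul(6, Mul(187, Pow(72, -1)))), -1) = Pow(Add(9455, Mul(6, Mul(187, Rational(1, 72)))), -1) = Pow(Add(9455, Mul(6, Rational(187, 72))), -1) = Pow(Add(9455, Rational(187, 12)), -1) = Pow(Rational(113647, 12), -1) = Rational(12, 113647)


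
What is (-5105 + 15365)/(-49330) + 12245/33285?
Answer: 5250835/32838981 ≈ 0.15990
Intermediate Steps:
(-5105 + 15365)/(-49330) + 12245/33285 = 10260*(-1/49330) + 12245*(1/33285) = -1026/4933 + 2449/6657 = 5250835/32838981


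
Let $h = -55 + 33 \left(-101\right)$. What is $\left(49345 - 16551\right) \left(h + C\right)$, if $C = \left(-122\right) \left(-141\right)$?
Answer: $453016316$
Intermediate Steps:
$C = 17202$
$h = -3388$ ($h = -55 - 3333 = -3388$)
$\left(49345 - 16551\right) \left(h + C\right) = \left(49345 - 16551\right) \left(-3388 + 17202\right) = 32794 \cdot 13814 = 453016316$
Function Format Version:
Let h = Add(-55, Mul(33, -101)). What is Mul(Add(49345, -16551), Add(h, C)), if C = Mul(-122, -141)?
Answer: 453016316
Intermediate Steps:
C = 17202
h = -3388 (h = Add(-55, -3333) = -3388)
Mul(Add(49345, -16551), Add(h, C)) = Mul(Add(49345, -16551), Add(-3388, 17202)) = Mul(32794, 13814) = 453016316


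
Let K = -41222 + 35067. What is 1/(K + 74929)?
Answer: 1/68774 ≈ 1.4540e-5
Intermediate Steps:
K = -6155
1/(K + 74929) = 1/(-6155 + 74929) = 1/68774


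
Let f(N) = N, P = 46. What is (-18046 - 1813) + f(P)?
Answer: -19813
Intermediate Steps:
(-18046 - 1813) + f(P) = (-18046 - 1813) + 46 = -19859 + 46 = -19813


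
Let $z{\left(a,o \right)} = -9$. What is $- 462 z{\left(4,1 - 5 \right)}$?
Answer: $4158$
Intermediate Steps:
$- 462 z{\left(4,1 - 5 \right)} = \left(-462\right) \left(-9\right) = 4158$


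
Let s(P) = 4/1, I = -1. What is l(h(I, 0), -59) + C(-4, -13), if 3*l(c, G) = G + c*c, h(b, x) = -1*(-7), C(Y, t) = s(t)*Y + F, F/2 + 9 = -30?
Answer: -292/3 ≈ -97.333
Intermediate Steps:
F = -78 (F = -18 + 2*(-30) = -18 - 60 = -78)
s(P) = 4 (s(P) = 4*1 = 4)
C(Y, t) = -78 + 4*Y (C(Y, t) = 4*Y - 78 = -78 + 4*Y)
h(b, x) = 7
l(c, G) = G/3 + c²/3 (l(c, G) = (G + c*c)/3 = (G + c²)/3 = G/3 + c²/3)
l(h(I, 0), -59) + C(-4, -13) = ((⅓)*(-59) + (⅓)*7²) + (-78 + 4*(-4)) = (-59/3 + (⅓)*49) + (-78 - 16) = (-59/3 + 49/3) - 94 = -10/3 - 94 = -292/3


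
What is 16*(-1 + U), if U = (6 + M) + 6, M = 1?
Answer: 192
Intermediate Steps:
U = 13 (U = (6 + 1) + 6 = 7 + 6 = 13)
16*(-1 + U) = 16*(-1 + 13) = 16*12 = 192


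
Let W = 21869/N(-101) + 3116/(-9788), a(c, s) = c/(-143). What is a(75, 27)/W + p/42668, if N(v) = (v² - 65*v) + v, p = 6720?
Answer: -2080650729405/5620530878768 ≈ -0.37019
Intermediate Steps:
N(v) = v² - 64*v
a(c, s) = -c/143 (a(c, s) = c*(-1/143) = -c/143)
W = 40531408/40779255 (W = 21869/((-101*(-64 - 101))) + 3116/(-9788) = 21869/((-101*(-165))) + 3116*(-1/9788) = 21869/16665 - 779/2447 = 40531408/40779255 ≈ 0.99392)
a(75, 27)/W + p/42668 = (-1/143*75)/(40531408/40779255) + 6720/42668 = -75/143*40779255/40531408 + 6720*(1/42668) = -278040375/526908304 + 1680/10667 = -2080650729405/5620530878768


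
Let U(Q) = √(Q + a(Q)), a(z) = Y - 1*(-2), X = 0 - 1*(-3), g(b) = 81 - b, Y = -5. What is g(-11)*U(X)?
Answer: 0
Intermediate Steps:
X = 3 (X = 0 + 3 = 3)
a(z) = -3 (a(z) = -5 - 1*(-2) = -5 + 2 = -3)
U(Q) = √(-3 + Q) (U(Q) = √(Q - 3) = √(-3 + Q))
g(-11)*U(X) = (81 - 1*(-11))*√(-3 + 3) = (81 + 11)*√0 = 92*0 = 0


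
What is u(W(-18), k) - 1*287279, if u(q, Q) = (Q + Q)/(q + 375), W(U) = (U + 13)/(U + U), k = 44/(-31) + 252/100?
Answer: -3006769682209/10466375 ≈ -2.8728e+5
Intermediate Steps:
k = 853/775 (k = 44*(-1/31) + 252*(1/100) = -44/31 + 63/25 = 853/775 ≈ 1.1006)
W(U) = (13 + U)/(2*U) (W(U) = (13 + U)/((2*U)) = (13 + U)*(1/(2*U)) = (13 + U)/(2*U))
u(q, Q) = 2*Q/(375 + q) (u(q, Q) = (2*Q)/(375 + q) = 2*Q/(375 + q))
u(W(-18), k) - 1*287279 = 2*(853/775)/(375 + (1/2)*(13 - 18)/(-18)) - 1*287279 = 2*(853/775)/(375 + (1/2)*(-1/18)*(-5)) - 287279 = 2*(853/775)/(375 + 5/36) - 287279 = 2*(853/775)/(13505/36) - 287279 = 2*(853/775)*(36/13505) - 287279 = 61416/10466375 - 287279 = -3006769682209/10466375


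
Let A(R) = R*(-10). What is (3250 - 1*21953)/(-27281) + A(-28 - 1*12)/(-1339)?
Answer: 14130917/36529259 ≈ 0.38684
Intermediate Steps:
A(R) = -10*R
(3250 - 1*21953)/(-27281) + A(-28 - 1*12)/(-1339) = (3250 - 1*21953)/(-27281) - 10*(-28 - 1*12)/(-1339) = (3250 - 21953)*(-1/27281) - 10*(-28 - 12)*(-1/1339) = -18703*(-1/27281) - 10*(-40)*(-1/1339) = 18703/27281 + 400*(-1/1339) = 18703/27281 - 400/1339 = 14130917/36529259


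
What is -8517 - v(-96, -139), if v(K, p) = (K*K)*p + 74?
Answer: 1272433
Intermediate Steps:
v(K, p) = 74 + p*K² (v(K, p) = K²*p + 74 = p*K² + 74 = 74 + p*K²)
-8517 - v(-96, -139) = -8517 - (74 - 139*(-96)²) = -8517 - (74 - 139*9216) = -8517 - (74 - 1281024) = -8517 - 1*(-1280950) = -8517 + 1280950 = 1272433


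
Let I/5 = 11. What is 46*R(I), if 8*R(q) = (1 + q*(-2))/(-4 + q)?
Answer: -2507/204 ≈ -12.289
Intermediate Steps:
I = 55 (I = 5*11 = 55)
R(q) = (1 - 2*q)/(8*(-4 + q)) (R(q) = ((1 + q*(-2))/(-4 + q))/8 = ((1 - 2*q)/(-4 + q))/8 = (1 - 2*q)/(8*(-4 + q)))
46*R(I) = 46*((1 - 2*55)/(8*(-4 + 55))) = 46*((⅛)*(1 - 110)/51) = 46*((⅛)*(1/51)*(-109)) = 46*(-109/408) = -2507/204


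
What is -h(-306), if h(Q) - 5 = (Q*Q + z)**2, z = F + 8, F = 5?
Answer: -8770135206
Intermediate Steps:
z = 13 (z = 5 + 8 = 13)
h(Q) = 5 + (13 + Q**2)**2 (h(Q) = 5 + (Q*Q + 13)**2 = 5 + (Q**2 + 13)**2 = 5 + (13 + Q**2)**2)
-h(-306) = -(5 + (13 + (-306)**2)**2) = -(5 + (13 + 93636)**2) = -(5 + 93649**2) = -(5 + 8770135201) = -1*8770135206 = -8770135206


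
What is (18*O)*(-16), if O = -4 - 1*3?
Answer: 2016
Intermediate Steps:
O = -7 (O = -4 - 3 = -7)
(18*O)*(-16) = (18*(-7))*(-16) = -126*(-16) = 2016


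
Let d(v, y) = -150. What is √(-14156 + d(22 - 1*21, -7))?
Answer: I*√14306 ≈ 119.61*I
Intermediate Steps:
√(-14156 + d(22 - 1*21, -7)) = √(-14156 - 150) = √(-14306) = I*√14306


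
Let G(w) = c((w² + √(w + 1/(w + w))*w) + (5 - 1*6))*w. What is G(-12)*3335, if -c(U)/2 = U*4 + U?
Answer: 57228600 - 6803400*I*√6 ≈ 5.7229e+7 - 1.6665e+7*I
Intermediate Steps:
c(U) = -10*U (c(U) = -2*(U*4 + U) = -2*(4*U + U) = -10*U)
G(w) = w*(10 - 10*w² - 10*w*√(w + 1/(2*w))) (G(w) = (-10*((w² + √(w + 1/(w + w))*w) + (5 - 1*6)))*w = (-10*((w² + √(w + 1/(2*w))*w) + (5 - 6)))*w = (-10*((w² + √(w + 1/(2*w))*w) - 1))*w = (-10*((w² + w*√(w + 1/(2*w))) - 1))*w = (-10*(-1 + w² + w*√(w + 1/(2*w))))*w = (10 - 10*w² - 10*w*√(w + 1/(2*w)))*w = w*(10 - 10*w² - 10*w*√(w + 1/(2*w))))
G(-12)*3335 = (5*(-12)*(2 - 2*(-12)² - 1*(-12)*√2*√((1 + 2*(-12)²)/(-12))))*3335 = (5*(-12)*(2 - 2*144 - 1*(-12)*√2*√(-(1 + 2*144)/12)))*3335 = (5*(-12)*(2 - 288 - 1*(-12)*√2*√(-(1 + 288)/12)))*3335 = (5*(-12)*(2 - 288 - 1*(-12)*√2*√(-1/12*289)))*3335 = (5*(-12)*(2 - 288 - 1*(-12)*√2*√(-289/12)))*3335 = (5*(-12)*(2 - 288 - 1*(-12)*√2*17*I*√3/6))*3335 = (5*(-12)*(2 - 288 + 34*I*√6))*3335 = (5*(-12)*(-286 + 34*I*√6))*3335 = (17160 - 2040*I*√6)*3335 = 57228600 - 6803400*I*√6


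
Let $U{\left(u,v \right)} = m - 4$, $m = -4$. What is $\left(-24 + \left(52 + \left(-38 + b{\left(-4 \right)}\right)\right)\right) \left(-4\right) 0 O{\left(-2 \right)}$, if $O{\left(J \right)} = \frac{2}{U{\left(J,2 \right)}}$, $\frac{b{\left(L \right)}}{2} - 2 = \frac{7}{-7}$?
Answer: $0$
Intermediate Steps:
$b{\left(L \right)} = 2$ ($b{\left(L \right)} = 4 + 2 \frac{7}{-7} = 4 + 2 \cdot 7 \left(- \frac{1}{7}\right) = 4 + 2 \left(-1\right) = 4 - 2 = 2$)
$U{\left(u,v \right)} = -8$ ($U{\left(u,v \right)} = -4 - 4 = -8$)
$O{\left(J \right)} = - \frac{1}{4}$ ($O{\left(J \right)} = \frac{2}{-8} = 2 \left(- \frac{1}{8}\right) = - \frac{1}{4}$)
$\left(-24 + \left(52 + \left(-38 + b{\left(-4 \right)}\right)\right)\right) \left(-4\right) 0 O{\left(-2 \right)} = \left(-24 + \left(52 + \left(-38 + 2\right)\right)\right) \left(-4\right) 0 \left(- \frac{1}{4}\right) = \left(-24 + \left(52 - 36\right)\right) 0 \left(- \frac{1}{4}\right) = \left(-24 + 16\right) 0 = \left(-8\right) 0 = 0$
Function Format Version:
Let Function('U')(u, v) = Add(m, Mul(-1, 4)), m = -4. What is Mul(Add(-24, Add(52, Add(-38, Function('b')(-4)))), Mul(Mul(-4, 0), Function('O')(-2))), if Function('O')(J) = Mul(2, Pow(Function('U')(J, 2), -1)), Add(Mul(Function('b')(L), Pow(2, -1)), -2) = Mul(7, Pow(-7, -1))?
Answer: 0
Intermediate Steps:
Function('b')(L) = 2 (Function('b')(L) = Add(4, Mul(2, Mul(7, Pow(-7, -1)))) = Add(4, Mul(2, Mul(7, Rational(-1, 7)))) = Add(4, Mul(2, -1)) = Add(4, -2) = 2)
Function('U')(u, v) = -8 (Function('U')(u, v) = Add(-4, Mul(-1, 4)) = Add(-4, -4) = -8)
Function('O')(J) = Rational(-1, 4) (Function('O')(J) = Mul(2, Pow(-8, -1)) = Mul(2, Rational(-1, 8)) = Rational(-1, 4))
Mul(Add(-24, Add(52, Add(-38, Function('b')(-4)))), Mul(Mul(-4, 0), Function('O')(-2))) = Mul(Add(-24, Add(52, Add(-38, 2))), Mul(Mul(-4, 0), Rational(-1, 4))) = Mul(Add(-24, Add(52, -36)), Mul(0, Rational(-1, 4))) = Mul(Add(-24, 16), 0) = Mul(-8, 0) = 0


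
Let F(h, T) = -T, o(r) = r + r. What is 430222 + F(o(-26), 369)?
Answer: 429853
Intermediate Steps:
o(r) = 2*r
430222 + F(o(-26), 369) = 430222 - 1*369 = 430222 - 369 = 429853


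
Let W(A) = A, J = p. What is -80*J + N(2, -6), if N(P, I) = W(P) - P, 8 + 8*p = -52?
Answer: 600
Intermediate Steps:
p = -15/2 (p = -1 + (⅛)*(-52) = -1 - 13/2 = -15/2 ≈ -7.5000)
J = -15/2 ≈ -7.5000
N(P, I) = 0 (N(P, I) = P - P = 0)
-80*J + N(2, -6) = -80*(-15/2) + 0 = 600 + 0 = 600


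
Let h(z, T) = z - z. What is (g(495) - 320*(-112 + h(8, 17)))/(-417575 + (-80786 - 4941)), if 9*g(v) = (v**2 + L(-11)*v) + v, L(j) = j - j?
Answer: -31560/251651 ≈ -0.12541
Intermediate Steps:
h(z, T) = 0
L(j) = 0
g(v) = v/9 + v**2/9 (g(v) = ((v**2 + 0*v) + v)/9 = ((v**2 + 0) + v)/9 = (v**2 + v)/9 = (v + v**2)/9 = v/9 + v**2/9)
(g(495) - 320*(-112 + h(8, 17)))/(-417575 + (-80786 - 4941)) = ((1/9)*495*(1 + 495) - 320*(-112 + 0))/(-417575 + (-80786 - 4941)) = ((1/9)*495*496 - 320*(-112))/(-417575 - 85727) = (27280 + 35840)/(-503302) = 63120*(-1/503302) = -31560/251651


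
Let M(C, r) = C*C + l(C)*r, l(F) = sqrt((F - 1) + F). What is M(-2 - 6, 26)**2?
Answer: -7396 + 3328*I*sqrt(17) ≈ -7396.0 + 13722.0*I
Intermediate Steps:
l(F) = sqrt(-1 + 2*F) (l(F) = sqrt((-1 + F) + F) = sqrt(-1 + 2*F))
M(C, r) = C**2 + r*sqrt(-1 + 2*C) (M(C, r) = C*C + sqrt(-1 + 2*C)*r = C**2 + r*sqrt(-1 + 2*C))
M(-2 - 6, 26)**2 = ((-2 - 6)**2 + 26*sqrt(-1 + 2*(-2 - 6)))**2 = ((-8)**2 + 26*sqrt(-1 + 2*(-8)))**2 = (64 + 26*sqrt(-1 - 16))**2 = (64 + 26*sqrt(-17))**2 = (64 + 26*(I*sqrt(17)))**2 = (64 + 26*I*sqrt(17))**2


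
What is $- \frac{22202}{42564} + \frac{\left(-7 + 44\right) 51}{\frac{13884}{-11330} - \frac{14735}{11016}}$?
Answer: $- \frac{2507932029064307}{3403988797854} \approx -736.76$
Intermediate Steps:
$- \frac{22202}{42564} + \frac{\left(-7 + 44\right) 51}{\frac{13884}{-11330} - \frac{14735}{11016}} = \left(-22202\right) \frac{1}{42564} + \frac{37 \cdot 51}{13884 \left(- \frac{1}{11330}\right) - \frac{14735}{11016}} = - \frac{11101}{21282} + \frac{1887}{- \frac{6942}{5665} - \frac{14735}{11016}} = - \frac{11101}{21282} + \frac{1887}{- \frac{159946847}{62405640}} = - \frac{11101}{21282} + 1887 \left(- \frac{62405640}{159946847}\right) = - \frac{11101}{21282} - \frac{117759442680}{159946847} = - \frac{2507932029064307}{3403988797854}$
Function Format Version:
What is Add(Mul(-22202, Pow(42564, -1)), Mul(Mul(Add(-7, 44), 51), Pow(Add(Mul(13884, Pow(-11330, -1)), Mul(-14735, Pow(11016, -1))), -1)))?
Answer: Rational(-2507932029064307, 3403988797854) ≈ -736.76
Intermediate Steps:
Add(Mul(-22202, Pow(42564, -1)), Mul(Mul(Add(-7, 44), 51), Pow(Add(Mul(13884, Pow(-11330, -1)), Mul(-14735, Pow(11016, -1))), -1))) = Add(Mul(-22202, Rational(1, 42564)), Mul(Mul(37, 51), Pow(Add(Mul(13884, Rational(-1, 11330)), Mul(-14735, Rational(1, 11016))), -1))) = Add(Rational(-11101, 21282), Mul(1887, Pow(Add(Rational(-6942, 5665), Rational(-14735, 11016)), -1))) = Add(Rational(-11101, 21282), Mul(1887, Pow(Rational(-159946847, 62405640), -1))) = Add(Rational(-11101, 21282), Mul(1887, Rational(-62405640, 159946847))) = Add(Rational(-11101, 21282), Rational(-117759442680, 159946847)) = Rational(-2507932029064307, 3403988797854)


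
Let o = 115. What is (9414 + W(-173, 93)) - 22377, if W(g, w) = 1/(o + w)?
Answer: -2696303/208 ≈ -12963.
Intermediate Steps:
W(g, w) = 1/(115 + w)
(9414 + W(-173, 93)) - 22377 = (9414 + 1/(115 + 93)) - 22377 = (9414 + 1/208) - 22377 = 1958113/208 - 22377 = -2696303/208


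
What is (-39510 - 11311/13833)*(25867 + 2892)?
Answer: -15718321782019/13833 ≈ -1.1363e+9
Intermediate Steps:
(-39510 - 11311/13833)*(25867 + 2892) = (-39510 - 11311*1/13833)*28759 = (-39510 - 11311/13833)*28759 = -546553141/13833*28759 = -15718321782019/13833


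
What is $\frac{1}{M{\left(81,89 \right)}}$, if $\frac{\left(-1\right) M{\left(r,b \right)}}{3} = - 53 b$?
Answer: $\frac{1}{14151} \approx 7.0666 \cdot 10^{-5}$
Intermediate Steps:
$M{\left(r,b \right)} = 159 b$ ($M{\left(r,b \right)} = - 3 \left(- 53 b\right) = 159 b$)
$\frac{1}{M{\left(81,89 \right)}} = \frac{1}{159 \cdot 89} = \frac{1}{14151}$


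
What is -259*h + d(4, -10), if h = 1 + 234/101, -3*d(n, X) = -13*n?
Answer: -255043/303 ≈ -841.73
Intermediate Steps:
d(n, X) = 13*n/3 (d(n, X) = -(-13)*n/3 = 13*n/3)
h = 335/101 (h = 1 + 234*(1/101) = 1 + 234/101 = 335/101 ≈ 3.3168)
-259*h + d(4, -10) = -259*335/101 + (13/3)*4 = -86765/101 + 52/3 = -255043/303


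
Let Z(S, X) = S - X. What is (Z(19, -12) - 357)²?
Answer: 106276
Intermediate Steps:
(Z(19, -12) - 357)² = ((19 - 1*(-12)) - 357)² = ((19 + 12) - 357)² = (31 - 357)² = (-326)² = 106276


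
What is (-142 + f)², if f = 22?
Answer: 14400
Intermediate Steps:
(-142 + f)² = (-142 + 22)² = (-120)² = 14400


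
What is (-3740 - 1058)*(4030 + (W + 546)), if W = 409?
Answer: -23918030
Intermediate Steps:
(-3740 - 1058)*(4030 + (W + 546)) = (-3740 - 1058)*(4030 + (409 + 546)) = -4798*(4030 + 955) = -4798*4985 = -23918030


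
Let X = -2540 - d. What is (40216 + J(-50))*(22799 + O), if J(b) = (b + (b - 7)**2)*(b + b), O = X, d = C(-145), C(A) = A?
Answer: -5706672336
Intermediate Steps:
d = -145
X = -2395 (X = -2540 - 1*(-145) = -2540 + 145 = -2395)
O = -2395
J(b) = 2*b*(b + (-7 + b)**2) (J(b) = (b + (-7 + b)**2)*(2*b) = 2*b*(b + (-7 + b)**2))
(40216 + J(-50))*(22799 + O) = (40216 + 2*(-50)*(-50 + (-7 - 50)**2))*(22799 - 2395) = (40216 + 2*(-50)*(-50 + (-57)**2))*20404 = (40216 + 2*(-50)*(-50 + 3249))*20404 = (40216 + 2*(-50)*3199)*20404 = (40216 - 319900)*20404 = -279684*20404 = -5706672336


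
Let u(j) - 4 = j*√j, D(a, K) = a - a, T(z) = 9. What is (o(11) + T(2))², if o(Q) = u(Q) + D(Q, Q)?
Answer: 1500 + 286*√11 ≈ 2448.6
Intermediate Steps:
D(a, K) = 0
u(j) = 4 + j^(3/2) (u(j) = 4 + j*√j = 4 + j^(3/2))
o(Q) = 4 + Q^(3/2) (o(Q) = (4 + Q^(3/2)) + 0 = 4 + Q^(3/2))
(o(11) + T(2))² = ((4 + 11^(3/2)) + 9)² = ((4 + 11*√11) + 9)² = (13 + 11*√11)²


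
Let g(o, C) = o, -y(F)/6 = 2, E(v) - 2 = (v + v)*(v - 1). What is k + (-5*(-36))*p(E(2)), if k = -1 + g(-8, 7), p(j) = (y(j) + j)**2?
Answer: 6471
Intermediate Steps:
E(v) = 2 + 2*v*(-1 + v) (E(v) = 2 + (v + v)*(v - 1) = 2 + (2*v)*(-1 + v) = 2 + 2*v*(-1 + v))
y(F) = -12 (y(F) = -6*2 = -12)
p(j) = (-12 + j)**2
k = -9 (k = -1 - 8 = -9)
k + (-5*(-36))*p(E(2)) = -9 + (-5*(-36))*(-12 + (2 - 2*2 + 2*2**2))**2 = -9 + 180*(-12 + (2 - 4 + 2*4))**2 = -9 + 180*(-12 + (2 - 4 + 8))**2 = -9 + 180*(-12 + 6)**2 = -9 + 180*(-6)**2 = -9 + 180*36 = -9 + 6480 = 6471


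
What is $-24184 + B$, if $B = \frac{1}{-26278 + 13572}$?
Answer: $- \frac{307281905}{12706} \approx -24184.0$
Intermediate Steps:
$B = - \frac{1}{12706}$ ($B = \frac{1}{-12706} = - \frac{1}{12706} \approx -7.8703 \cdot 10^{-5}$)
$-24184 + B = -24184 - \frac{1}{12706} = - \frac{307281905}{12706}$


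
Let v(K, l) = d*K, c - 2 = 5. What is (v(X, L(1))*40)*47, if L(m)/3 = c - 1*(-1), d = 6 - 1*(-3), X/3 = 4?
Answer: 203040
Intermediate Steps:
X = 12 (X = 3*4 = 12)
c = 7 (c = 2 + 5 = 7)
d = 9 (d = 6 + 3 = 9)
L(m) = 24 (L(m) = 3*(7 - 1*(-1)) = 3*(7 + 1) = 3*8 = 24)
v(K, l) = 9*K
(v(X, L(1))*40)*47 = ((9*12)*40)*47 = (108*40)*47 = 4320*47 = 203040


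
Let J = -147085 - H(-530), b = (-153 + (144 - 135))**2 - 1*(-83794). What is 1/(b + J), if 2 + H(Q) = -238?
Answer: -1/42315 ≈ -2.3632e-5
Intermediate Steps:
H(Q) = -240 (H(Q) = -2 - 238 = -240)
b = 104530 (b = (-153 + 9)**2 + 83794 = (-144)**2 + 83794 = 20736 + 83794 = 104530)
J = -146845 (J = -147085 - 1*(-240) = -147085 + 240 = -146845)
1/(b + J) = 1/(104530 - 146845) = 1/(-42315) = -1/42315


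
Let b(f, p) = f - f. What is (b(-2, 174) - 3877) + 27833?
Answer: 23956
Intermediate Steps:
b(f, p) = 0
(b(-2, 174) - 3877) + 27833 = (0 - 3877) + 27833 = -3877 + 27833 = 23956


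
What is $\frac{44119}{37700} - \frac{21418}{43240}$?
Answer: $\frac{13753087}{20376850} \approx 0.67494$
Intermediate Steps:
$\frac{44119}{37700} - \frac{21418}{43240} = 44119 \cdot \frac{1}{37700} - \frac{10709}{21620} = \frac{44119}{37700} - \frac{10709}{21620} = \frac{13753087}{20376850}$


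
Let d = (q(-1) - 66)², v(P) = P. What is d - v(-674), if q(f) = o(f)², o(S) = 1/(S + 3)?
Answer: 79953/16 ≈ 4997.1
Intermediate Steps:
o(S) = 1/(3 + S)
q(f) = (3 + f)⁻² (q(f) = (1/(3 + f))² = (3 + f)⁻²)
d = 69169/16 (d = ((3 - 1)⁻² - 66)² = (2⁻² - 66)² = (¼ - 66)² = (-263/4)² = 69169/16 ≈ 4323.1)
d - v(-674) = 69169/16 - 1*(-674) = 69169/16 + 674 = 79953/16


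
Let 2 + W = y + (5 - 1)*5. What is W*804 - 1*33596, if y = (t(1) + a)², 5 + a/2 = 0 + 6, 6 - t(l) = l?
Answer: 20272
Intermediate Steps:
t(l) = 6 - l
a = 2 (a = -10 + 2*(0 + 6) = -10 + 2*6 = -10 + 12 = 2)
y = 49 (y = ((6 - 1*1) + 2)² = ((6 - 1) + 2)² = (5 + 2)² = 7² = 49)
W = 67 (W = -2 + (49 + (5 - 1)*5) = -2 + (49 + 4*5) = -2 + (49 + 20) = -2 + 69 = 67)
W*804 - 1*33596 = 67*804 - 1*33596 = 53868 - 33596 = 20272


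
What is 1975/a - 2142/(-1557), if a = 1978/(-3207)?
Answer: -1095280961/342194 ≈ -3200.8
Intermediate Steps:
a = -1978/3207 (a = 1978*(-1/3207) = -1978/3207 ≈ -0.61678)
1975/a - 2142/(-1557) = 1975/(-1978/3207) - 2142/(-1557) = 1975*(-3207/1978) - 2142*(-1/1557) = -6333825/1978 + 238/173 = -1095280961/342194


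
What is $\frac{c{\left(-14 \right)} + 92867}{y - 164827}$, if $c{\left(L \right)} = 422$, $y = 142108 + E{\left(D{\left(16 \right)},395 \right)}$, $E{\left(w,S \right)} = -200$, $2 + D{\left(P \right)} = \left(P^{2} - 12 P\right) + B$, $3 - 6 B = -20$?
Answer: $- \frac{93289}{22919} \approx -4.0704$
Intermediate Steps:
$B = \frac{23}{6}$ ($B = \frac{1}{2} - - \frac{10}{3} = \frac{1}{2} + \frac{10}{3} = \frac{23}{6} \approx 3.8333$)
$D{\left(P \right)} = \frac{11}{6} + P^{2} - 12 P$ ($D{\left(P \right)} = -2 + \left(\left(P^{2} - 12 P\right) + \frac{23}{6}\right) = -2 + \left(\frac{23}{6} + P^{2} - 12 P\right) = \frac{11}{6} + P^{2} - 12 P$)
$y = 141908$ ($y = 142108 - 200 = 141908$)
$\frac{c{\left(-14 \right)} + 92867}{y - 164827} = \frac{422 + 92867}{141908 - 164827} = \frac{93289}{-22919} = 93289 \left(- \frac{1}{22919}\right) = - \frac{93289}{22919}$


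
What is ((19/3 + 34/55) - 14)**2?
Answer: 1352569/27225 ≈ 49.681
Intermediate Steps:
((19/3 + 34/55) - 14)**2 = (1147/165 - 14)**2 = (-1163/165)**2 = 1352569/27225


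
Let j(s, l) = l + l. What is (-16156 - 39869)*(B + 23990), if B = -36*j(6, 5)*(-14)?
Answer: -1626405750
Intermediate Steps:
j(s, l) = 2*l
B = 5040 (B = -72*5*(-14) = -36*10*(-14) = -360*(-14) = 5040)
(-16156 - 39869)*(B + 23990) = (-16156 - 39869)*(5040 + 23990) = -56025*29030 = -1626405750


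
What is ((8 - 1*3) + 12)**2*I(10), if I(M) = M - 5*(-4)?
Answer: 8670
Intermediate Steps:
I(M) = 20 + M (I(M) = M + 20 = 20 + M)
((8 - 1*3) + 12)**2*I(10) = ((8 - 1*3) + 12)**2*(20 + 10) = ((8 - 3) + 12)**2*30 = (5 + 12)**2*30 = 17**2*30 = 289*30 = 8670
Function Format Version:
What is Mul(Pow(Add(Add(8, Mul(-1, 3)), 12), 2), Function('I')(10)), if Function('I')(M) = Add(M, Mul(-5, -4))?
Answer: 8670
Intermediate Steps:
Function('I')(M) = Add(20, M) (Function('I')(M) = Add(M, 20) = Add(20, M))
Mul(Pow(Add(Add(8, Mul(-1, 3)), 12), 2), Function('I')(10)) = Mul(Pow(Add(Add(8, Mul(-1, 3)), 12), 2), Add(20, 10)) = Mul(Pow(Add(Add(8, -3), 12), 2), 30) = Mul(Pow(Add(5, 12), 2), 30) = Mul(Pow(17, 2), 30) = Mul(289, 30) = 8670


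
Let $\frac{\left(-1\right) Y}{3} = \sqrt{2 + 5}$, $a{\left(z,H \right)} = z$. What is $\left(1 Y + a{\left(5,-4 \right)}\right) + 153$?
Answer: $158 - 3 \sqrt{7} \approx 150.06$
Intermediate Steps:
$Y = - 3 \sqrt{7}$ ($Y = - 3 \sqrt{2 + 5} = - 3 \sqrt{7} \approx -7.9373$)
$\left(1 Y + a{\left(5,-4 \right)}\right) + 153 = \left(1 \left(- 3 \sqrt{7}\right) + 5\right) + 153 = \left(- 3 \sqrt{7} + 5\right) + 153 = \left(5 - 3 \sqrt{7}\right) + 153 = 158 - 3 \sqrt{7}$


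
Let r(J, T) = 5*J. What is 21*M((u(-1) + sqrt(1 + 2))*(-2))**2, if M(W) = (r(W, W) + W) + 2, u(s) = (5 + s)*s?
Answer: 61572 - 25200*sqrt(3) ≈ 17924.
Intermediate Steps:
u(s) = s*(5 + s)
M(W) = 2 + 6*W (M(W) = (5*W + W) + 2 = 6*W + 2 = 2 + 6*W)
21*M((u(-1) + sqrt(1 + 2))*(-2))**2 = 21*(2 + 6*((-(5 - 1) + sqrt(1 + 2))*(-2)))**2 = 21*(2 + 6*((-1*4 + sqrt(3))*(-2)))**2 = 21*(2 + 6*((-4 + sqrt(3))*(-2)))**2 = 21*(2 + 6*(8 - 2*sqrt(3)))**2 = 21*(2 + (48 - 12*sqrt(3)))**2 = 21*(50 - 12*sqrt(3))**2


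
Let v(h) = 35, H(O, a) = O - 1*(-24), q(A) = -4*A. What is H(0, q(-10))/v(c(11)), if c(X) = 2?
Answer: 24/35 ≈ 0.68571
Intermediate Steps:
H(O, a) = 24 + O (H(O, a) = O + 24 = 24 + O)
H(0, q(-10))/v(c(11)) = (24 + 0)/35 = 24*(1/35) = 24/35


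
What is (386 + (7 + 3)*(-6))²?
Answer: 106276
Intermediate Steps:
(386 + (7 + 3)*(-6))² = (386 + 10*(-6))² = (386 - 60)² = 326² = 106276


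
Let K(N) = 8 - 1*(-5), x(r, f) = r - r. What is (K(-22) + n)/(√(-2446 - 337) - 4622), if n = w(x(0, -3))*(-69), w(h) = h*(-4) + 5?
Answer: 1534504/21365667 + 3652*I*√23/21365667 ≈ 0.071821 + 0.00081974*I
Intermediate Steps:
x(r, f) = 0
K(N) = 13 (K(N) = 8 + 5 = 13)
w(h) = 5 - 4*h (w(h) = -4*h + 5 = 5 - 4*h)
n = -345 (n = (5 - 4*0)*(-69) = (5 + 0)*(-69) = 5*(-69) = -345)
(K(-22) + n)/(√(-2446 - 337) - 4622) = (13 - 345)/(√(-2446 - 337) - 4622) = -332/(√(-2783) - 4622) = -332/(11*I*√23 - 4622) = -332/(-4622 + 11*I*√23)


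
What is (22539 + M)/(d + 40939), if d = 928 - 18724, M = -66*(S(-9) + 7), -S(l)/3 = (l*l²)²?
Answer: 105247395/23143 ≈ 4547.7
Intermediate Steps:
S(l) = -3*l⁶
M = 105224856 (M = -66*(-3*(-9)⁶ + 7) = -66*(-3*531441 + 7) = -66*(-1594323 + 7) = -66*(-1594316) = 105224856)
d = -17796
(22539 + M)/(d + 40939) = (22539 + 105224856)/(-17796 + 40939) = 105247395/23143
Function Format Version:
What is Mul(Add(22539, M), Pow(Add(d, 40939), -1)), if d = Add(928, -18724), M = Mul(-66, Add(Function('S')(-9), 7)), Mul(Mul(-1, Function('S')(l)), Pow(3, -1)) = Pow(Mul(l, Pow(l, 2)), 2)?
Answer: Rational(105247395, 23143) ≈ 4547.7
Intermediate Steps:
Function('S')(l) = Mul(-3, Pow(l, 6)) (Function('S')(l) = Mul(-3, Pow(Mul(l, Pow(l, 2)), 2)) = Mul(-3, Pow(Pow(l, 3), 2)) = Mul(-3, Pow(l, 6)))
M = 105224856 (M = Mul(-66, Add(Mul(-3, Pow(-9, 6)), 7)) = Mul(-66, Add(Mul(-3, 531441), 7)) = Mul(-66, Add(-1594323, 7)) = Mul(-66, -1594316) = 105224856)
d = -17796
Mul(Add(22539, M), Pow(Add(d, 40939), -1)) = Mul(Add(22539, 105224856), Pow(Add(-17796, 40939), -1)) = Mul(105247395, Pow(23143, -1)) = Mul(105247395, Rational(1, 23143)) = Rational(105247395, 23143)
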